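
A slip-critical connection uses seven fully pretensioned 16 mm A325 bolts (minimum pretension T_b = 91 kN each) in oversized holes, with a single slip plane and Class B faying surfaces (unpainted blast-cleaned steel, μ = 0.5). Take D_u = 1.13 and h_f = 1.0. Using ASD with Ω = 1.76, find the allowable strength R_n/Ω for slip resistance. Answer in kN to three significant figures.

204 kN

R_n = μ · D_u · h_f · T_b · n_s · n_b = 0.5 × 1.13 × 1.0 × 91 × 1 × 7 = 359.9 kN.
Allowable strength R_n/Ω = 359.9 / 1.76 = 204 kN.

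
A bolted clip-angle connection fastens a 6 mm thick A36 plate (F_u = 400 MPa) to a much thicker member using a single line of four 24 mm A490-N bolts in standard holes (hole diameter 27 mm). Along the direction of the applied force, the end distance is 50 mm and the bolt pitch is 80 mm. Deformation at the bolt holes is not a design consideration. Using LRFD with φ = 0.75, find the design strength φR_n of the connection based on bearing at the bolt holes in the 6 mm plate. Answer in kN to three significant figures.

487 kN

Per bolt r_n = 1.5 l_c t F_u ≤ 3.0 d t F_u; upper limit = 3.0 × 24 × 6 × 400 / 1000 = 172.8 kN.
Edge bolt: l_c = 50 − 27/2 = 36.5 mm → 1.5 × 36.5 × 6 × 400 / 1000 = 131.4 → r_n = 131.4 kN.
Interior bolts: l_c = 80 − 27 = 53 mm → 1.5 × 53 × 6 × 400 / 1000 = 190.8 → r_n = 172.8 kN.
R_n = 1 × 131.4 + 3 × 172.8 = 649.8 kN.
Design strength φR_n = 0.75 × 649.8 = 487 kN.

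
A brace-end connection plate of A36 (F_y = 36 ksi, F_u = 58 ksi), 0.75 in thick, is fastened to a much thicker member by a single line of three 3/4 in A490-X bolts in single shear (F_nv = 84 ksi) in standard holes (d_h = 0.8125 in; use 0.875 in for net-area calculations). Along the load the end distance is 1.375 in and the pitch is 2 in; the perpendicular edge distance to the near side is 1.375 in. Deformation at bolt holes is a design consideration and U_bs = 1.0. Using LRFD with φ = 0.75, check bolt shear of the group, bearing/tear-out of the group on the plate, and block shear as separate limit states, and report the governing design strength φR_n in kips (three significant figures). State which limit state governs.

Bolt shear: A_b = π·0.75²/4 = 0.4418 in²; R_n = 84 × 0.4418 × 3 × 1 = 111.3 kips → 0.75 × 111.3 = 83.5 kips.
Bearing: edge l_c = 0.9688, r_n = 50.57 kips; interior l_c = 1.188, r_n = 61.99 kips; R_n = 50.57 + 2·61.99 = 174.5 kips → 131 kips.
Block shear: A_gv = 4.031, A_nv = 2.391, A_nt = 0.7031 in²; R_n = min(0.6F_uA_nv, 0.6F_yA_gv) + U_bs·F_u·A_nt = 124 kips → 93 kips.
Bolt shear governs: 83.5 kips.

83.5 kips (bolt shear governs)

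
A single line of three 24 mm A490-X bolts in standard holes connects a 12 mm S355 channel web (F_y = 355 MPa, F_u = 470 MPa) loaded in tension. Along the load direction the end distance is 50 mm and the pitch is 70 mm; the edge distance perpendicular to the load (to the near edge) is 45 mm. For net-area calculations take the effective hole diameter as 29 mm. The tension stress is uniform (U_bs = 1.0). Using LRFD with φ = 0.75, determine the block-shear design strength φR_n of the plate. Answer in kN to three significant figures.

Shear plane L_v = 50 + 2·70 = 190 mm; A_gv = 190 × 12 = 2280 mm².
A_nv = (190 − 2.5·29) × 12 = 1410 mm².
A_nt = (45 − 0.5·29) × 12 = 366 mm².
0.6 F_u A_nv = 397.6 kN; 0.6 F_y A_gv = 485.6 kN → shear rupture governs the shear term.
R_n = 397.6 + 1.0 × 470 × 366 / 1000 = 569.6 kN.
Design strength φR_n = 0.75 × 569.6 = 427 kN.

427 kN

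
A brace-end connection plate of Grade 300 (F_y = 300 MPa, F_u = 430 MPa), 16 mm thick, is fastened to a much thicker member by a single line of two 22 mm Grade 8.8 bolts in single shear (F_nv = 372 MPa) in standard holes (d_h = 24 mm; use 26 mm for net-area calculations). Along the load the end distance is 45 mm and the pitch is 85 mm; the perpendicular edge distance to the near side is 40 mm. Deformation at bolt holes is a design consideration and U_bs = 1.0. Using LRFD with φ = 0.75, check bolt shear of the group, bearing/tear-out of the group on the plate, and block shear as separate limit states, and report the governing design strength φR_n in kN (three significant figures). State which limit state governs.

Bolt shear: A_b = π·22²/4 = 380.1 mm²; R_n = 372 × 380.1 × 2 × 1 / 1000 = 282.8 kN → 0.75 × 282.8 = 212 kN.
Bearing: edge l_c = 33, r_n = 272.4 kN; interior l_c = 61, r_n = 363.3 kN; R_n = 272.4 + 1·363.3 = 635.7 kN → 477 kN.
Block shear: A_gv = 2080, A_nv = 1456, A_nt = 432 mm²; R_n = min(0.6F_uA_nv, 0.6F_yA_gv) + U_bs·F_u·A_nt = 560.2 kN → 420 kN.
Bolt shear governs: 212 kN.

212 kN (bolt shear governs)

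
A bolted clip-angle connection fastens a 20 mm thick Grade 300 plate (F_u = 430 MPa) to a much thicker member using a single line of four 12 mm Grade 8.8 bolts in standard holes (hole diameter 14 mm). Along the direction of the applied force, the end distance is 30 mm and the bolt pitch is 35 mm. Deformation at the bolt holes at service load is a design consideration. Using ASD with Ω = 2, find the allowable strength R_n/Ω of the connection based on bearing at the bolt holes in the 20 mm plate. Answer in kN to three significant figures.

Per bolt r_n = 1.2 l_c t F_u ≤ 2.4 d t F_u; upper limit = 2.4 × 12 × 20 × 430 / 1000 = 247.7 kN.
Edge bolt: l_c = 30 − 14/2 = 23 mm → 1.2 × 23 × 20 × 430 / 1000 = 237.4 → r_n = 237.4 kN.
Interior bolts: l_c = 35 − 14 = 21 mm → 1.2 × 21 × 20 × 430 / 1000 = 216.7 → r_n = 216.7 kN.
R_n = 1 × 237.4 + 3 × 216.7 = 887.5 kN.
Allowable strength R_n/Ω = 887.5 / 2 = 444 kN.

444 kN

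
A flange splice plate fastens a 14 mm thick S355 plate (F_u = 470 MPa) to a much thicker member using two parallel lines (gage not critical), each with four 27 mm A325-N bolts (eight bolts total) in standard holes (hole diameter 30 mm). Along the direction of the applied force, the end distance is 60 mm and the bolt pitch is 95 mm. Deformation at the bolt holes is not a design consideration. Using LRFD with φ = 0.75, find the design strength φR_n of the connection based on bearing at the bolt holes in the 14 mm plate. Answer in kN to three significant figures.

Per bolt r_n = 1.5 l_c t F_u ≤ 3.0 d t F_u; upper limit = 3.0 × 27 × 14 × 470 / 1000 = 533 kN.
Edge bolt: l_c = 60 − 30/2 = 45 mm → 1.5 × 45 × 14 × 470 / 1000 = 444.2 → r_n = 444.2 kN.
Interior bolts: l_c = 95 − 30 = 65 mm → 1.5 × 65 × 14 × 470 / 1000 = 641.6 → r_n = 533 kN.
R_n = 2 × 444.2 + 6 × 533 = 4086 kN.
Design strength φR_n = 0.75 × 4086 = 3060 kN.

3060 kN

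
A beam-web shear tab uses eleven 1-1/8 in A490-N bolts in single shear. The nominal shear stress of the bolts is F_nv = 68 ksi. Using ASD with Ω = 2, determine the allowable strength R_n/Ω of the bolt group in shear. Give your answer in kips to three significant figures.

372 kips

A_b = π × 1.125² / 4 = 0.994 in².
R_n = F_nv · A_b · n · n_s = 68 × 0.994 × 11 × 1 = 743.5 kips.
Allowable strength R_n/Ω = 743.5 / 2 = 372 kips.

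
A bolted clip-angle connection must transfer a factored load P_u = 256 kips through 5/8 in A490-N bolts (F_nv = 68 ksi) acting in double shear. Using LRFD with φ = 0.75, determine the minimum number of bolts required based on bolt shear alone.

A_b = π·0.625²/4 = 0.3068 in².
Per-bolt design strength φR_n = 0.75 × 68 × 0.3068 × 2 = 31.29 kips.
n ≥ 256 / 31.29 = 8.181 → use 9 bolts.

9 bolts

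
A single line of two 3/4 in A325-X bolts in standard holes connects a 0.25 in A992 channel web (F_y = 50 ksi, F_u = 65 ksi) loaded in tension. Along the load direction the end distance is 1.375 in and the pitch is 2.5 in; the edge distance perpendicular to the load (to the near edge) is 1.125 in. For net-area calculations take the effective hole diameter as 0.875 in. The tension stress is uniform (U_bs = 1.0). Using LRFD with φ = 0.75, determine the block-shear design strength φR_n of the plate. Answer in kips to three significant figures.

27.1 kips

Shear plane L_v = 1.375 + 1·2.5 = 3.875 in; A_gv = 3.875 × 0.25 = 0.9688 in².
A_nv = (3.875 − 1.5·0.875) × 0.25 = 0.6406 in².
A_nt = (1.125 − 0.5·0.875) × 0.25 = 0.1719 in².
0.6 F_u A_nv = 24.98 kips; 0.6 F_y A_gv = 29.06 kips → shear rupture governs the shear term.
R_n = 24.98 + 1.0 × 65 × 0.1719 = 36.16 kips.
Design strength φR_n = 0.75 × 36.16 = 27.1 kips.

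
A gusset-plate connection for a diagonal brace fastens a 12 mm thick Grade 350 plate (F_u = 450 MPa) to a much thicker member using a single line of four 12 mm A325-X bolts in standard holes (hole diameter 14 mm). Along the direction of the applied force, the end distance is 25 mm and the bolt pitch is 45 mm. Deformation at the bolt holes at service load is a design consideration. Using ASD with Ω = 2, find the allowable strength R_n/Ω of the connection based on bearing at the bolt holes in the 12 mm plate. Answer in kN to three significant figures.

292 kN

Per bolt r_n = 1.2 l_c t F_u ≤ 2.4 d t F_u; upper limit = 2.4 × 12 × 12 × 450 / 1000 = 155.5 kN.
Edge bolt: l_c = 25 − 14/2 = 18 mm → 1.2 × 18 × 12 × 450 / 1000 = 116.6 → r_n = 116.6 kN.
Interior bolts: l_c = 45 − 14 = 31 mm → 1.2 × 31 × 12 × 450 / 1000 = 200.9 → r_n = 155.5 kN.
R_n = 1 × 116.6 + 3 × 155.5 = 583.2 kN.
Allowable strength R_n/Ω = 583.2 / 2 = 292 kN.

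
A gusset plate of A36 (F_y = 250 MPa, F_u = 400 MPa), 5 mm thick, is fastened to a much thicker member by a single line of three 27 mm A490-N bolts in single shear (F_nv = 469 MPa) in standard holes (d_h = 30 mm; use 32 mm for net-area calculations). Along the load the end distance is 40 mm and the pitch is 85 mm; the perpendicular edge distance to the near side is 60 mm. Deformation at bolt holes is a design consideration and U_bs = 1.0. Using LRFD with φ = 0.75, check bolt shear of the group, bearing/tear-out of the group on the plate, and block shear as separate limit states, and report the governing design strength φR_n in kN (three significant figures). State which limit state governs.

183 kN (block shear governs)

Bolt shear: A_b = π·27²/4 = 572.6 mm²; R_n = 469 × 572.6 × 3 × 1 / 1000 = 805.6 kN → 0.75 × 805.6 = 604 kN.
Bearing: edge l_c = 25, r_n = 60 kN; interior l_c = 55, r_n = 129.6 kN; R_n = 60 + 2·129.6 = 319.2 kN → 239 kN.
Block shear: A_gv = 1050, A_nv = 650, A_nt = 220 mm²; R_n = min(0.6F_uA_nv, 0.6F_yA_gv) + U_bs·F_u·A_nt = 244 kN → 183 kN.
Block shear governs: 183 kN.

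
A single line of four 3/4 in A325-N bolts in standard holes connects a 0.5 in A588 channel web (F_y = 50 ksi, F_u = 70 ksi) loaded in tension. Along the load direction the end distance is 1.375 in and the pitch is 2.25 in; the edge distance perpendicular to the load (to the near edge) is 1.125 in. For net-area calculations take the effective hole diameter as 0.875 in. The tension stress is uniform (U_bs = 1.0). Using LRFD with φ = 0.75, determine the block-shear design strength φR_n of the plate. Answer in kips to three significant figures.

Shear plane L_v = 1.375 + 3·2.25 = 8.125 in; A_gv = 8.125 × 0.5 = 4.062 in².
A_nv = (8.125 − 3.5·0.875) × 0.5 = 2.531 in².
A_nt = (1.125 − 0.5·0.875) × 0.5 = 0.3438 in².
0.6 F_u A_nv = 106.3 kips; 0.6 F_y A_gv = 121.9 kips → shear rupture governs the shear term.
R_n = 106.3 + 1.0 × 70 × 0.3438 = 130.4 kips.
Design strength φR_n = 0.75 × 130.4 = 97.8 kips.

97.8 kips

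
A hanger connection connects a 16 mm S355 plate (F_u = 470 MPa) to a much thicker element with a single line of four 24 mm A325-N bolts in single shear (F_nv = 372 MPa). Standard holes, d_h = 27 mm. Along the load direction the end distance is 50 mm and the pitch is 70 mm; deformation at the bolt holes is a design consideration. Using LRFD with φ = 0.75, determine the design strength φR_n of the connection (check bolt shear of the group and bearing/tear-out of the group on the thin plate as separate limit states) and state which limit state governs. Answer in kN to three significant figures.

Bolt shear: A_b = π·24²/4 = 452.4 mm²; R_n = 372 × 452.4 × 4 × 1 / 1000 = 673.2 kN → 0.75 × 673.2 = 505 kN.
Bearing (1.2 l_c t F_u ≤ 2.4 d t F_u): upper limit = 2.4·24·16·470 / 1000 = 433.2 kN.
  Edge l_c = 50 − 27/2 = 36.5 → r_n = 329.4 kN; interior l_c = 70 − 27 = 43 → r_n = 388 kN.
  R_n,bearing = 1·329.4 + 3·388 = 1493 kN → 0.75 × 1493 = 1120 kN.
Bolt shear governs: 505 kN.

505 kN (bolt shear governs)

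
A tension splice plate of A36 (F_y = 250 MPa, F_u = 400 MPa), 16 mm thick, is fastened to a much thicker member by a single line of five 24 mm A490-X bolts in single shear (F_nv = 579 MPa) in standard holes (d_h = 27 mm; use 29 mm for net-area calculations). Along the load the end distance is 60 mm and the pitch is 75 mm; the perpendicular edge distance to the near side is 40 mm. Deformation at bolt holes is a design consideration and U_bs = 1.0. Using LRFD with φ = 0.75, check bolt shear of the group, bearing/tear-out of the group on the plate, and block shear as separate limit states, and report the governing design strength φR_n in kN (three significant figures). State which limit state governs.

Bolt shear: A_b = π·24²/4 = 452.4 mm²; R_n = 579 × 452.4 × 5 × 1 / 1000 = 1310 kN → 0.75 × 1310 = 982 kN.
Bearing: edge l_c = 46.5, r_n = 357.1 kN; interior l_c = 48, r_n = 368.6 kN; R_n = 357.1 + 4·368.6 = 1832 kN → 1370 kN.
Block shear: A_gv = 5760, A_nv = 3672, A_nt = 408 mm²; R_n = min(0.6F_uA_nv, 0.6F_yA_gv) + U_bs·F_u·A_nt = 1027 kN → 770 kN.
Block shear governs: 770 kN.

770 kN (block shear governs)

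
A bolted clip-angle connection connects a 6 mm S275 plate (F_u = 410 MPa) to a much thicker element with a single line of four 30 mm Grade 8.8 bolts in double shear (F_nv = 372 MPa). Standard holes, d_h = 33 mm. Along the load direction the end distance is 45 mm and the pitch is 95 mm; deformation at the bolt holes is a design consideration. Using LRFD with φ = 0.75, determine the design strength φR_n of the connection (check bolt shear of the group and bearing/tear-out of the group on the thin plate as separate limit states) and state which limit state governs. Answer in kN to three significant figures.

462 kN (bearing governs)

Bolt shear: A_b = π·30²/4 = 706.9 mm²; R_n = 372 × 706.9 × 4 × 2 / 1000 = 2104 kN → 0.75 × 2104 = 1580 kN.
Bearing (1.2 l_c t F_u ≤ 2.4 d t F_u): upper limit = 2.4·30·6·410 / 1000 = 177.1 kN.
  Edge l_c = 45 − 33/2 = 28.5 → r_n = 84.13 kN; interior l_c = 95 − 33 = 62 → r_n = 177.1 kN.
  R_n,bearing = 1·84.13 + 3·177.1 = 615.5 kN → 0.75 × 615.5 = 462 kN.
Bearing governs: 462 kN.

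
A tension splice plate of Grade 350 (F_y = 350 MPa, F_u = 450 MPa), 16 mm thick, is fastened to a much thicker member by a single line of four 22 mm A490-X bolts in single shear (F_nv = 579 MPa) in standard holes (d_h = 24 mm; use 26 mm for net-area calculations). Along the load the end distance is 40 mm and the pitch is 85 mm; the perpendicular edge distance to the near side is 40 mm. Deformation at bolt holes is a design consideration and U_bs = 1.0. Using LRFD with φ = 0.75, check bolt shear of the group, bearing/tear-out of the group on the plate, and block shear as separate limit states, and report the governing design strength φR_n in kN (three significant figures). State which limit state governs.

Bolt shear: A_b = π·22²/4 = 380.1 mm²; R_n = 579 × 380.1 × 4 × 1 / 1000 = 880.4 kN → 0.75 × 880.4 = 660 kN.
Bearing: edge l_c = 28, r_n = 241.9 kN; interior l_c = 61, r_n = 380.2 kN; R_n = 241.9 + 3·380.2 = 1382 kN → 1040 kN.
Block shear: A_gv = 4720, A_nv = 3264, A_nt = 432 mm²; R_n = min(0.6F_uA_nv, 0.6F_yA_gv) + U_bs·F_u·A_nt = 1076 kN → 807 kN.
Bolt shear governs: 660 kN.

660 kN (bolt shear governs)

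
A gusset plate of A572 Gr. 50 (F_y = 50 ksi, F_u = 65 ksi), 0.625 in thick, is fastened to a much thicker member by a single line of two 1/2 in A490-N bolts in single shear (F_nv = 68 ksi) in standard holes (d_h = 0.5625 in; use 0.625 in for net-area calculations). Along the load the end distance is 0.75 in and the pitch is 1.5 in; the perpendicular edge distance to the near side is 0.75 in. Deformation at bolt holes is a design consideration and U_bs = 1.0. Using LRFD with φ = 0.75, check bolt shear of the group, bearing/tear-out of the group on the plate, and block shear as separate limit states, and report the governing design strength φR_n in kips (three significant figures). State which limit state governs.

20 kips (bolt shear governs)

Bolt shear: A_b = π·0.5²/4 = 0.1963 in²; R_n = 68 × 0.1963 × 2 × 1 = 26.7 kips → 0.75 × 26.7 = 20 kips.
Bearing: edge l_c = 0.4688, r_n = 22.85 kips; interior l_c = 0.9375, r_n = 45.7 kips; R_n = 22.85 + 1·45.7 = 68.55 kips → 51.4 kips.
Block shear: A_gv = 1.406, A_nv = 0.8203, A_nt = 0.2734 in²; R_n = min(0.6F_uA_nv, 0.6F_yA_gv) + U_bs·F_u·A_nt = 49.77 kips → 37.3 kips.
Bolt shear governs: 20 kips.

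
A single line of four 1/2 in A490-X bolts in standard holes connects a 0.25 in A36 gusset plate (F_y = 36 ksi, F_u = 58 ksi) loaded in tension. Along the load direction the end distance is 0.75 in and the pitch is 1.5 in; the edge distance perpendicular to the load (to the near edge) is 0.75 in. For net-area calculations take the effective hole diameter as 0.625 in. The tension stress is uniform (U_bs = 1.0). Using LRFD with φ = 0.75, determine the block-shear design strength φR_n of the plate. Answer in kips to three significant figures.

Shear plane L_v = 0.75 + 3·1.5 = 5.25 in; A_gv = 5.25 × 0.25 = 1.312 in².
A_nv = (5.25 − 3.5·0.625) × 0.25 = 0.7656 in².
A_nt = (0.75 − 0.5·0.625) × 0.25 = 0.1094 in².
0.6 F_u A_nv = 26.64 kips; 0.6 F_y A_gv = 28.35 kips → shear rupture governs the shear term.
R_n = 26.64 + 1.0 × 58 × 0.1094 = 32.99 kips.
Design strength φR_n = 0.75 × 32.99 = 24.7 kips.

24.7 kips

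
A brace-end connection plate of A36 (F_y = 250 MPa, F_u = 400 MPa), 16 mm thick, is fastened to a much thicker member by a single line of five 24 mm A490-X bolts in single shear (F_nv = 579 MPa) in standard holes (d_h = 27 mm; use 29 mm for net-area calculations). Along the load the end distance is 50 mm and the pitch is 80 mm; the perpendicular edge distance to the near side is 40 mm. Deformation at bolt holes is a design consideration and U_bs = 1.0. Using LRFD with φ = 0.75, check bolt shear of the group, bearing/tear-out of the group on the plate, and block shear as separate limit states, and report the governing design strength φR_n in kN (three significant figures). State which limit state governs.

Bolt shear: A_b = π·24²/4 = 452.4 mm²; R_n = 579 × 452.4 × 5 × 1 / 1000 = 1310 kN → 0.75 × 1310 = 982 kN.
Bearing: edge l_c = 36.5, r_n = 280.3 kN; interior l_c = 53, r_n = 368.6 kN; R_n = 280.3 + 4·368.6 = 1755 kN → 1320 kN.
Block shear: A_gv = 5920, A_nv = 3832, A_nt = 408 mm²; R_n = min(0.6F_uA_nv, 0.6F_yA_gv) + U_bs·F_u·A_nt = 1051 kN → 788 kN.
Block shear governs: 788 kN.

788 kN (block shear governs)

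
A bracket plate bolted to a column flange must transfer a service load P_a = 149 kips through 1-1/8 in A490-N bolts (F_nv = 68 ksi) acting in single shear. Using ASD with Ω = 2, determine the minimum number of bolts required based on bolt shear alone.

5 bolts

A_b = π·1.125²/4 = 0.994 in².
Per-bolt allowable strength R_n/Ω = 68 × 0.994 × 1 / 2 = 33.8 kips.
n ≥ 149 / 33.8 = 4.409 → use 5 bolts.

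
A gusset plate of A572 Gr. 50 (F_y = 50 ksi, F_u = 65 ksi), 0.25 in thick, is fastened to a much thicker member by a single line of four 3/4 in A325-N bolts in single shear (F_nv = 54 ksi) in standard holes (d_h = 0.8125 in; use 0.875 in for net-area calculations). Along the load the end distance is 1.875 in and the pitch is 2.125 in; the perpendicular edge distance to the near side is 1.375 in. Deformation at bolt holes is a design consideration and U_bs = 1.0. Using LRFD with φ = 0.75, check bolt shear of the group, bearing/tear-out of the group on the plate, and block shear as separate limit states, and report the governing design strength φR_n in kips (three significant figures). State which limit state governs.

Bolt shear: A_b = π·0.75²/4 = 0.4418 in²; R_n = 54 × 0.4418 × 4 × 1 = 95.43 kips → 0.75 × 95.43 = 71.6 kips.
Bearing: edge l_c = 1.469, r_n = 28.64 kips; interior l_c = 1.312, r_n = 25.59 kips; R_n = 28.64 + 3·25.59 = 105.4 kips → 79.1 kips.
Block shear: A_gv = 2.062, A_nv = 1.297, A_nt = 0.2344 in²; R_n = min(0.6F_uA_nv, 0.6F_yA_gv) + U_bs·F_u·A_nt = 65.81 kips → 49.4 kips.
Block shear governs: 49.4 kips.

49.4 kips (block shear governs)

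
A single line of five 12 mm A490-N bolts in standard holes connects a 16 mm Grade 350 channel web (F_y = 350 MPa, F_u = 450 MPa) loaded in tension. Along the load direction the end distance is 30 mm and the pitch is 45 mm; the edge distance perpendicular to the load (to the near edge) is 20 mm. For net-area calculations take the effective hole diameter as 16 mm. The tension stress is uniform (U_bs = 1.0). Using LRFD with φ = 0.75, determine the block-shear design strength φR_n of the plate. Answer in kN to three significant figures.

512 kN

Shear plane L_v = 30 + 4·45 = 210 mm; A_gv = 210 × 16 = 3360 mm².
A_nv = (210 − 4.5·16) × 16 = 2208 mm².
A_nt = (20 − 0.5·16) × 16 = 192 mm².
0.6 F_u A_nv = 596.2 kN; 0.6 F_y A_gv = 705.6 kN → shear rupture governs the shear term.
R_n = 596.2 + 1.0 × 450 × 192 / 1000 = 682.6 kN.
Design strength φR_n = 0.75 × 682.6 = 512 kN.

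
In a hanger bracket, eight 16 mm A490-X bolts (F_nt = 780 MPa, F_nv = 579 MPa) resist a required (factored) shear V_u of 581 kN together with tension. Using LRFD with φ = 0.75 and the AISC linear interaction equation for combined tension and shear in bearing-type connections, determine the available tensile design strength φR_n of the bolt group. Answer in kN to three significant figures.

A_b = π·16²/4 = 201.1 mm²; f_rv = 581 × 1000 / (8 × 201.1) = 361.2 MPa.
F'_nt = 1.3 F_nt − (F_nt / φF_nv) f_rv = 1.3·780 − (780/(0.75·579))·361.2 = 365.2 MPa, capped at F_nt → F'_nt = 365.2 MPa.
R_n = F'_nt · A_b · n = 365.2 × 201.1 × 8 / 1000 = 587.4 kN.
Design strength φR_n = 0.75 × 587.4 = 441 kN.

441 kN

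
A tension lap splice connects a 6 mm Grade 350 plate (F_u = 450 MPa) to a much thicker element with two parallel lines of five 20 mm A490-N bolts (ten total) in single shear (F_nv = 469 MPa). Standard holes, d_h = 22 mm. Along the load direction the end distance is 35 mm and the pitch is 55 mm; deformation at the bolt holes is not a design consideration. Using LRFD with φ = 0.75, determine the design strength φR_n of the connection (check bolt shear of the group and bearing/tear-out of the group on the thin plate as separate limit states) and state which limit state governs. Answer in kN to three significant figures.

Bolt shear: A_b = π·20²/4 = 314.2 mm²; R_n = 469 × 314.2 × 10 × 1 / 1000 = 1473 kN → 0.75 × 1473 = 1110 kN.
Bearing (1.5 l_c t F_u ≤ 3.0 d t F_u): upper limit = 3.0·20·6·450 / 1000 = 162 kN.
  Edge l_c = 35 − 22/2 = 24 → r_n = 97.2 kN; interior l_c = 55 − 22 = 33 → r_n = 133.7 kN.
  R_n,bearing = 2·97.2 + 8·133.7 = 1264 kN → 0.75 × 1264 = 948 kN.
Bearing governs: 948 kN.

948 kN (bearing governs)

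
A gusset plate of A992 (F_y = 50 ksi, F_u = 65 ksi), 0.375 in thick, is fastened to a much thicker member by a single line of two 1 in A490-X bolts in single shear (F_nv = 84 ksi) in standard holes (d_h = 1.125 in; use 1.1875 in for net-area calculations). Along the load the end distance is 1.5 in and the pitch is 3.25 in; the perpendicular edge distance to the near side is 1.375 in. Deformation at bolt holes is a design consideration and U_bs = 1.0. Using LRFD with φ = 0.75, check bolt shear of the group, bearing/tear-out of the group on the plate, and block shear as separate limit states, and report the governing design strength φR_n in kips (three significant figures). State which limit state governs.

46.8 kips (block shear governs)

Bolt shear: A_b = π·1²/4 = 0.7854 in²; R_n = 84 × 0.7854 × 2 × 1 = 131.9 kips → 0.75 × 131.9 = 99 kips.
Bearing: edge l_c = 0.9375, r_n = 27.42 kips; interior l_c = 2.125, r_n = 58.5 kips; R_n = 27.42 + 1·58.5 = 85.92 kips → 64.4 kips.
Block shear: A_gv = 1.781, A_nv = 1.113, A_nt = 0.293 in²; R_n = min(0.6F_uA_nv, 0.6F_yA_gv) + U_bs·F_u·A_nt = 62.46 kips → 46.8 kips.
Block shear governs: 46.8 kips.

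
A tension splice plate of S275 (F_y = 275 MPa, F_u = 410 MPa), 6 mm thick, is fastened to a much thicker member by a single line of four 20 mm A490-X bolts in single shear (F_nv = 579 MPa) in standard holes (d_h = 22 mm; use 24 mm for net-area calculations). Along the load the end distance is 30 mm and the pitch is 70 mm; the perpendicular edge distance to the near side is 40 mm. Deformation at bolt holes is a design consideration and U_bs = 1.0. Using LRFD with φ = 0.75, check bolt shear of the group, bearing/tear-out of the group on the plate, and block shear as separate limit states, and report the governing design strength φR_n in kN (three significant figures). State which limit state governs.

Bolt shear: A_b = π·20²/4 = 314.2 mm²; R_n = 579 × 314.2 × 4 × 1 / 1000 = 727.6 kN → 0.75 × 727.6 = 546 kN.
Bearing: edge l_c = 19, r_n = 56.09 kN; interior l_c = 48, r_n = 118.1 kN; R_n = 56.09 + 3·118.1 = 410.3 kN → 308 kN.
Block shear: A_gv = 1440, A_nv = 936, A_nt = 168 mm²; R_n = min(0.6F_uA_nv, 0.6F_yA_gv) + U_bs·F_u·A_nt = 299.1 kN → 224 kN.
Block shear governs: 224 kN.

224 kN (block shear governs)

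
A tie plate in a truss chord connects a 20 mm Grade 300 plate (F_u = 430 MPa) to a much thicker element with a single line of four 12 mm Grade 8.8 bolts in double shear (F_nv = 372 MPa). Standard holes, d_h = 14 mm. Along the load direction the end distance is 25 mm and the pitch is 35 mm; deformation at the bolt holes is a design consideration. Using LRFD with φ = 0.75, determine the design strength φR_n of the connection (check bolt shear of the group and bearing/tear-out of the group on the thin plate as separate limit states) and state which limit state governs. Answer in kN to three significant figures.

252 kN (bolt shear governs)

Bolt shear: A_b = π·12²/4 = 113.1 mm²; R_n = 372 × 113.1 × 4 × 2 / 1000 = 336.6 kN → 0.75 × 336.6 = 252 kN.
Bearing (1.2 l_c t F_u ≤ 2.4 d t F_u): upper limit = 2.4·12·20·430 / 1000 = 247.7 kN.
  Edge l_c = 25 − 14/2 = 18 → r_n = 185.8 kN; interior l_c = 35 − 14 = 21 → r_n = 216.7 kN.
  R_n,bearing = 1·185.8 + 3·216.7 = 835.9 kN → 0.75 × 835.9 = 627 kN.
Bolt shear governs: 252 kN.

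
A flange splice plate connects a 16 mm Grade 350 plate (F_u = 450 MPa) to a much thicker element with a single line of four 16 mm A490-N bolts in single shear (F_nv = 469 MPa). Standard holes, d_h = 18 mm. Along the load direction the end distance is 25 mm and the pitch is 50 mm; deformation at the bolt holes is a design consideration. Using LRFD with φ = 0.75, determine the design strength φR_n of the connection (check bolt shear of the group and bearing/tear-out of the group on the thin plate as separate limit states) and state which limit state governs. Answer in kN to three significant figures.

Bolt shear: A_b = π·16²/4 = 201.1 mm²; R_n = 469 × 201.1 × 4 × 1 / 1000 = 377.2 kN → 0.75 × 377.2 = 283 kN.
Bearing (1.2 l_c t F_u ≤ 2.4 d t F_u): upper limit = 2.4·16·16·450 / 1000 = 276.5 kN.
  Edge l_c = 25 − 18/2 = 16 → r_n = 138.2 kN; interior l_c = 50 − 18 = 32 → r_n = 276.5 kN.
  R_n,bearing = 1·138.2 + 3·276.5 = 967.7 kN → 0.75 × 967.7 = 726 kN.
Bolt shear governs: 283 kN.

283 kN (bolt shear governs)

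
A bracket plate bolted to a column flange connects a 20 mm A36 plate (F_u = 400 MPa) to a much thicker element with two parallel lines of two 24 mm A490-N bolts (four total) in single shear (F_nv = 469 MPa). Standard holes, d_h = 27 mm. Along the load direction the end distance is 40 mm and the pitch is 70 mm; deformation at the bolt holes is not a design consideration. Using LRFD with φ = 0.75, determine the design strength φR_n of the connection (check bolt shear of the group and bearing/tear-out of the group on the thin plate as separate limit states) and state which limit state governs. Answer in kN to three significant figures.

637 kN (bolt shear governs)

Bolt shear: A_b = π·24²/4 = 452.4 mm²; R_n = 469 × 452.4 × 4 × 1 / 1000 = 848.7 kN → 0.75 × 848.7 = 637 kN.
Bearing (1.5 l_c t F_u ≤ 3.0 d t F_u): upper limit = 3.0·24·20·400 / 1000 = 576 kN.
  Edge l_c = 40 − 27/2 = 26.5 → r_n = 318 kN; interior l_c = 70 − 27 = 43 → r_n = 516 kN.
  R_n,bearing = 2·318 + 2·516 = 1668 kN → 0.75 × 1668 = 1250 kN.
Bolt shear governs: 637 kN.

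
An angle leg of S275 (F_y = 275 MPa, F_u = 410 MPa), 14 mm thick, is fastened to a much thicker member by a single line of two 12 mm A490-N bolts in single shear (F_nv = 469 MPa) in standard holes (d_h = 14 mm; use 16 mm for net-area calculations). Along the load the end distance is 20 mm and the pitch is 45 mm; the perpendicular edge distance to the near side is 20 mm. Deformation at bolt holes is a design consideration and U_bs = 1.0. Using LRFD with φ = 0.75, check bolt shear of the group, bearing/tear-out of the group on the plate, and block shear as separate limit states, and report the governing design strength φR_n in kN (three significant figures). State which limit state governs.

Bolt shear: A_b = π·12²/4 = 113.1 mm²; R_n = 469 × 113.1 × 2 × 1 / 1000 = 106.1 kN → 0.75 × 106.1 = 79.6 kN.
Bearing: edge l_c = 13, r_n = 89.54 kN; interior l_c = 31, r_n = 165.3 kN; R_n = 89.54 + 1·165.3 = 254.9 kN → 191 kN.
Block shear: A_gv = 910, A_nv = 574, A_nt = 168 mm²; R_n = min(0.6F_uA_nv, 0.6F_yA_gv) + U_bs·F_u·A_nt = 210.1 kN → 158 kN.
Bolt shear governs: 79.6 kN.

79.6 kN (bolt shear governs)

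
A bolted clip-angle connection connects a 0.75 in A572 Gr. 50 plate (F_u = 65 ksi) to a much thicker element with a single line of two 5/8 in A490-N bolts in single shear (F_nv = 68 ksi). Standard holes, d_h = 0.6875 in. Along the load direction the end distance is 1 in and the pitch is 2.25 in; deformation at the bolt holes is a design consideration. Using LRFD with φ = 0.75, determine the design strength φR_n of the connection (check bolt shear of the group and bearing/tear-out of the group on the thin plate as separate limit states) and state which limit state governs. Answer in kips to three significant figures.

31.3 kips (bolt shear governs)

Bolt shear: A_b = π·0.625²/4 = 0.3068 in²; R_n = 68 × 0.3068 × 2 × 1 = 41.72 kips → 0.75 × 41.72 = 31.3 kips.
Bearing (1.2 l_c t F_u ≤ 2.4 d t F_u): upper limit = 2.4·0.625·0.75·65 = 73.12 kips.
  Edge l_c = 1 − 0.6875/2 = 0.6562 → r_n = 38.39 kips; interior l_c = 2.25 − 0.6875 = 1.562 → r_n = 73.12 kips.
  R_n,bearing = 1·38.39 + 1·73.12 = 111.5 kips → 0.75 × 111.5 = 83.6 kips.
Bolt shear governs: 31.3 kips.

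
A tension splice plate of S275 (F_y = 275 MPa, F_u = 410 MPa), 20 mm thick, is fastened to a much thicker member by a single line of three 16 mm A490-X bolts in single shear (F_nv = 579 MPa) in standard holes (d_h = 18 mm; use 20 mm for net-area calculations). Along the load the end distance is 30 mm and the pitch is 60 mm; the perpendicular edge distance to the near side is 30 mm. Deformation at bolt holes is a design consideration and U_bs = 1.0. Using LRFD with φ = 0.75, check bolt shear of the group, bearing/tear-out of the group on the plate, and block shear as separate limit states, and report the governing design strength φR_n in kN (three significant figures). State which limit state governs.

262 kN (bolt shear governs)

Bolt shear: A_b = π·16²/4 = 201.1 mm²; R_n = 579 × 201.1 × 3 × 1 / 1000 = 349.2 kN → 0.75 × 349.2 = 262 kN.
Bearing: edge l_c = 21, r_n = 206.6 kN; interior l_c = 42, r_n = 314.9 kN; R_n = 206.6 + 2·314.9 = 836.4 kN → 627 kN.
Block shear: A_gv = 3000, A_nv = 2000, A_nt = 400 mm²; R_n = min(0.6F_uA_nv, 0.6F_yA_gv) + U_bs·F_u·A_nt = 656 kN → 492 kN.
Bolt shear governs: 262 kN.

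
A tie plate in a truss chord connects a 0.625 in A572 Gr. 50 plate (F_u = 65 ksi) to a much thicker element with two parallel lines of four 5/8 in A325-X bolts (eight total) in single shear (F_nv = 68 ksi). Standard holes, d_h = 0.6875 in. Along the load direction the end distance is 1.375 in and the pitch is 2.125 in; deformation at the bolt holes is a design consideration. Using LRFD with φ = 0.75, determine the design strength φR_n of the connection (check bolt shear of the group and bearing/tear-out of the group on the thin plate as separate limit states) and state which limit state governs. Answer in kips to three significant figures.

125 kips (bolt shear governs)

Bolt shear: A_b = π·0.625²/4 = 0.3068 in²; R_n = 68 × 0.3068 × 8 × 1 = 166.9 kips → 0.75 × 166.9 = 125 kips.
Bearing (1.2 l_c t F_u ≤ 2.4 d t F_u): upper limit = 2.4·0.625·0.625·65 = 60.94 kips.
  Edge l_c = 1.375 − 0.6875/2 = 1.031 → r_n = 50.27 kips; interior l_c = 2.125 − 0.6875 = 1.438 → r_n = 60.94 kips.
  R_n,bearing = 2·50.27 + 6·60.94 = 466.2 kips → 0.75 × 466.2 = 350 kips.
Bolt shear governs: 125 kips.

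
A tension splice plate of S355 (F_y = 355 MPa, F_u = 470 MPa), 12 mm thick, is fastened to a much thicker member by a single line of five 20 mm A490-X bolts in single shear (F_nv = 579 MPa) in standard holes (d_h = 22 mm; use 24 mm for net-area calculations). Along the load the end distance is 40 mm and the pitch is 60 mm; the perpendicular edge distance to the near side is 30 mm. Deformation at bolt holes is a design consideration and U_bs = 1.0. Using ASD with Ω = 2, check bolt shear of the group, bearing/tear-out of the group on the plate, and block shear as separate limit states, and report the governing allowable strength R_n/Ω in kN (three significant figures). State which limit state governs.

Bolt shear: A_b = π·20²/4 = 314.2 mm²; R_n = 579 × 314.2 × 5 × 1 / 1000 = 909.5 kN → 909.5 / 2 = 455 kN.
Bearing: edge l_c = 29, r_n = 196.3 kN; interior l_c = 38, r_n = 257.2 kN; R_n = 196.3 + 4·257.2 = 1225 kN → 613 kN.
Block shear: A_gv = 3360, A_nv = 2064, A_nt = 216 mm²; R_n = min(0.6F_uA_nv, 0.6F_yA_gv) + U_bs·F_u·A_nt = 683.6 kN → 342 kN.
Block shear governs: 342 kN.

342 kN (block shear governs)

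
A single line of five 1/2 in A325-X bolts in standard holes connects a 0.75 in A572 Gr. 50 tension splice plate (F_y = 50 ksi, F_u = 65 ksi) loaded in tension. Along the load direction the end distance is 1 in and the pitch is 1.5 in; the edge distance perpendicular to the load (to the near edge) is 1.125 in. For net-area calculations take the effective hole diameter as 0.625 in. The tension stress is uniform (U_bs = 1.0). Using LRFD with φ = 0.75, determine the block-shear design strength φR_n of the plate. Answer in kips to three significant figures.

122 kips

Shear plane L_v = 1 + 4·1.5 = 7 in; A_gv = 7 × 0.75 = 5.25 in².
A_nv = (7 − 4.5·0.625) × 0.75 = 3.141 in².
A_nt = (1.125 − 0.5·0.625) × 0.75 = 0.6094 in².
0.6 F_u A_nv = 122.5 kips; 0.6 F_y A_gv = 157.5 kips → shear rupture governs the shear term.
R_n = 122.5 + 1.0 × 65 × 0.6094 = 162.1 kips.
Design strength φR_n = 0.75 × 162.1 = 122 kips.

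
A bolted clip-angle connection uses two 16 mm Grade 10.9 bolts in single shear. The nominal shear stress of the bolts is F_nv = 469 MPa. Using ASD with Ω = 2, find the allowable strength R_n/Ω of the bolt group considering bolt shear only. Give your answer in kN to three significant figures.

A_b = π × 16² / 4 = 201.1 mm².
R_n = F_nv · A_b · n · n_s = 469 × 201.1 × 2 × 1 / 1000 = 188.6 kN.
Allowable strength R_n/Ω = 188.6 / 2 = 94.3 kN.

94.3 kN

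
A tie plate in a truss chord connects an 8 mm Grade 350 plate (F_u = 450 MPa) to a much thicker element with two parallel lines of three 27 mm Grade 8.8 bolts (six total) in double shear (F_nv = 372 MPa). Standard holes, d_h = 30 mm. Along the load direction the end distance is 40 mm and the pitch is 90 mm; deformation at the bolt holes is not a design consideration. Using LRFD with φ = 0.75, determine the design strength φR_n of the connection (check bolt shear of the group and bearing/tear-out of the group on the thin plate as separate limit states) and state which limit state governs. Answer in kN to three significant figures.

1080 kN (bearing governs)

Bolt shear: A_b = π·27²/4 = 572.6 mm²; R_n = 372 × 572.6 × 6 × 2 / 1000 = 2556 kN → 0.75 × 2556 = 1920 kN.
Bearing (1.5 l_c t F_u ≤ 3.0 d t F_u): upper limit = 3.0·27·8·450 / 1000 = 291.6 kN.
  Edge l_c = 40 − 30/2 = 25 → r_n = 135 kN; interior l_c = 90 − 30 = 60 → r_n = 291.6 kN.
  R_n,bearing = 2·135 + 4·291.6 = 1436 kN → 0.75 × 1436 = 1080 kN.
Bearing governs: 1080 kN.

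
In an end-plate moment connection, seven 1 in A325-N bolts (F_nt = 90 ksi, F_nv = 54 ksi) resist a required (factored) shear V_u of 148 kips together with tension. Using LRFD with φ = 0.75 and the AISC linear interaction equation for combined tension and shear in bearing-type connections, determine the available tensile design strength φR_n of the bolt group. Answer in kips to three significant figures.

A_b = π·1²/4 = 0.7854 in²; f_rv = 148 / (7 × 0.7854) = 26.92 ksi.
F'_nt = 1.3 F_nt − (F_nt / φF_nv) f_rv = 1.3·90 − (90/(0.75·54))·26.92 = 57.18 ksi, capped at F_nt → F'_nt = 57.18 ksi.
R_n = F'_nt · A_b · n = 57.18 × 0.7854 × 7 = 314.4 kips.
Design strength φR_n = 0.75 × 314.4 = 236 kips.

236 kips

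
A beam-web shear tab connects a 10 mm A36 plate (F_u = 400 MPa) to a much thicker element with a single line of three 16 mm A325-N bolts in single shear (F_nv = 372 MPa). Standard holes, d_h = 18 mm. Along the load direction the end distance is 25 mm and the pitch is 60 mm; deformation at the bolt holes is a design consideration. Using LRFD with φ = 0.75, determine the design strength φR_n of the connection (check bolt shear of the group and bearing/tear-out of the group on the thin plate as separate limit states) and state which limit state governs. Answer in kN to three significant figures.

Bolt shear: A_b = π·16²/4 = 201.1 mm²; R_n = 372 × 201.1 × 3 × 1 / 1000 = 224.4 kN → 0.75 × 224.4 = 168 kN.
Bearing (1.2 l_c t F_u ≤ 2.4 d t F_u): upper limit = 2.4·16·10·400 / 1000 = 153.6 kN.
  Edge l_c = 25 − 18/2 = 16 → r_n = 76.8 kN; interior l_c = 60 − 18 = 42 → r_n = 153.6 kN.
  R_n,bearing = 1·76.8 + 2·153.6 = 384 kN → 0.75 × 384 = 288 kN.
Bolt shear governs: 168 kN.

168 kN (bolt shear governs)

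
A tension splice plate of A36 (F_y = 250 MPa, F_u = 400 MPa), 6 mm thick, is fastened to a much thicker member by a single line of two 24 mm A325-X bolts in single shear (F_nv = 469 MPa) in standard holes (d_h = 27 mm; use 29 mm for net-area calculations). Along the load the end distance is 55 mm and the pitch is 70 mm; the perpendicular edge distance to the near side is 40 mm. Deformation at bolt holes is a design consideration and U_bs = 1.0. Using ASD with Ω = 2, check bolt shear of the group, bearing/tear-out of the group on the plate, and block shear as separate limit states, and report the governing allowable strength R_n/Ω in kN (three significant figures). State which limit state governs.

Bolt shear: A_b = π·24²/4 = 452.4 mm²; R_n = 469 × 452.4 × 2 × 1 / 1000 = 424.3 kN → 424.3 / 2 = 212 kN.
Bearing: edge l_c = 41.5, r_n = 119.5 kN; interior l_c = 43, r_n = 123.8 kN; R_n = 119.5 + 1·123.8 = 243.4 kN → 122 kN.
Block shear: A_gv = 750, A_nv = 489, A_nt = 153 mm²; R_n = min(0.6F_uA_nv, 0.6F_yA_gv) + U_bs·F_u·A_nt = 173.7 kN → 86.9 kN.
Block shear governs: 86.9 kN.

86.9 kN (block shear governs)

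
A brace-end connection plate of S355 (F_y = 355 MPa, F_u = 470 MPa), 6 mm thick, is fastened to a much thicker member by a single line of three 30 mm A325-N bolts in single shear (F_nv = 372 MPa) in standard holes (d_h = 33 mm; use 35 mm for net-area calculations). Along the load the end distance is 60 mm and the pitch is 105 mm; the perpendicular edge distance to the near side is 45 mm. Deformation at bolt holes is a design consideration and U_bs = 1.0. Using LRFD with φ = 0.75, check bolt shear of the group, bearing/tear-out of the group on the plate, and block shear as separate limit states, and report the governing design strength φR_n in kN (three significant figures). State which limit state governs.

290 kN (block shear governs)

Bolt shear: A_b = π·30²/4 = 706.9 mm²; R_n = 372 × 706.9 × 3 × 1 / 1000 = 788.9 kN → 0.75 × 788.9 = 592 kN.
Bearing: edge l_c = 43.5, r_n = 147.2 kN; interior l_c = 72, r_n = 203 kN; R_n = 147.2 + 2·203 = 553.3 kN → 415 kN.
Block shear: A_gv = 1620, A_nv = 1095, A_nt = 165 mm²; R_n = min(0.6F_uA_nv, 0.6F_yA_gv) + U_bs·F_u·A_nt = 386.3 kN → 290 kN.
Block shear governs: 290 kN.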